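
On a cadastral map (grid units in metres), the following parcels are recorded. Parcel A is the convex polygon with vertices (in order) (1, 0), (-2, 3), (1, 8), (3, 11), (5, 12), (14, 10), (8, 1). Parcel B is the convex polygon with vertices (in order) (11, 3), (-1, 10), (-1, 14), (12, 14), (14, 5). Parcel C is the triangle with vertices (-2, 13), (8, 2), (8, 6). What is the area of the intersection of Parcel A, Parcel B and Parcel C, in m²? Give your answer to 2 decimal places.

The intersection is the polygon with vertices (2.677,7.855), (1.654,8.981), (2.318,9.977), (8,6), (8,4.75).
By the shoelace formula its area is 9.53.

9.53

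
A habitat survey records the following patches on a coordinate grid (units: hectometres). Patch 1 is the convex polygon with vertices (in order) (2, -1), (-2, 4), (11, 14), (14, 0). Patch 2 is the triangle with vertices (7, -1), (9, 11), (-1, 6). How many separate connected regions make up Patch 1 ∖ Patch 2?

2

Patch 1 ∖ Patch 2 splits into 2 disjoint pieces (area 21.9729, area 63.4849).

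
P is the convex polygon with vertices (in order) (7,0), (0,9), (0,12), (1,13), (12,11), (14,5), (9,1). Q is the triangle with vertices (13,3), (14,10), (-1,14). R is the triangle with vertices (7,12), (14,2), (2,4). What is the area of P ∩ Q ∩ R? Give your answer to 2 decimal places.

The intersection is the polygon with vertices (7.115,11.836), (12.654,3.923), (12.243,3.595), (5.204,9.126), (6.929,11.886).
By the shoelace formula its area is 17.66.

17.66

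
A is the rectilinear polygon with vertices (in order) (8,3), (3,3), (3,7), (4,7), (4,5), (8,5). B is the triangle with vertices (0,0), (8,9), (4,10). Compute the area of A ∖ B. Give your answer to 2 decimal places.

|A| = 12, |A∩B| = 3.1736.
|A ∖ B| = |A| − |A∩B| = 12 − 3.1736 = 8.83.

8.83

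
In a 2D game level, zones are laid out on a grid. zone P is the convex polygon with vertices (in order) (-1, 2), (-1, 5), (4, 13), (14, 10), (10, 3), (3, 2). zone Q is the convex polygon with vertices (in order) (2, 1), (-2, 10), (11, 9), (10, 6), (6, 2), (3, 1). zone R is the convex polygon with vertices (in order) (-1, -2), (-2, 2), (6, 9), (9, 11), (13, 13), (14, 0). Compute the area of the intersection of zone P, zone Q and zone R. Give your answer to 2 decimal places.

45.63

The intersection is the polygon with vertices (11,9), (10,6), (6.5,2.5), (3,2), (1.556,2), (0.56,4.24), (6,9), (6.517,9.345).
By the shoelace formula its area is 45.63.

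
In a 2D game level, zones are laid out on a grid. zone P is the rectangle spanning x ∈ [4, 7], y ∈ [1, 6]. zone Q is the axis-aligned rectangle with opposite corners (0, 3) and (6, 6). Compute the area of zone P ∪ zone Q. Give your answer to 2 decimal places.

27.00

By inclusion–exclusion:
Individual areas: |zone P| = 15, |zone Q| = 18.
|zone P∩zone Q|: x∈[4,6], y∈[3,6] → 2·3 = 6.
|zone P ∪ zone Q| = 33 − 6 = 27.00.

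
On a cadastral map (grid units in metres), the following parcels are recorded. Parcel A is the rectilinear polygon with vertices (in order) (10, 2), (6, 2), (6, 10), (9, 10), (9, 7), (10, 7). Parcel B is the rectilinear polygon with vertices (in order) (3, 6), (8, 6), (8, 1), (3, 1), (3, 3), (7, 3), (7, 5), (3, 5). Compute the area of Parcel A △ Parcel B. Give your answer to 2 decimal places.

|Parcel A| = 29, |Parcel B| = 17, |Parcel A∩Parcel B| = 6.
|Parcel A △ Parcel B| = |Parcel A| + |Parcel B| − 2·|Parcel A∩Parcel B| = 29 + 17 − 12 = 34.00.

34.00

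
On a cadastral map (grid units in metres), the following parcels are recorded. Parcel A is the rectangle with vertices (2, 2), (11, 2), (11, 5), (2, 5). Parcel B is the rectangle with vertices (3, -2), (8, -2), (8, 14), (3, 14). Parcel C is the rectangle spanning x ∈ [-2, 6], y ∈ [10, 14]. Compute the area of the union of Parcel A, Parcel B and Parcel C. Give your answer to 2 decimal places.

By inclusion–exclusion:
Individual areas: |Parcel A| = 27, |Parcel B| = 80, |Parcel C| = 32.
|Parcel A∩Parcel B|: x∈[3,8], y∈[2,5] → 5·3 = 15.
|Parcel A∩Parcel C| = 0 (no overlap).
|Parcel B∩Parcel C|: x∈[3,6], y∈[10,14] → 3·4 = 12.
|Parcel A∩Parcel B∩Parcel C| = 0.
|Parcel A ∪ Parcel B ∪ Parcel C| = 139 − 27 + 0 = 112.00.

112.00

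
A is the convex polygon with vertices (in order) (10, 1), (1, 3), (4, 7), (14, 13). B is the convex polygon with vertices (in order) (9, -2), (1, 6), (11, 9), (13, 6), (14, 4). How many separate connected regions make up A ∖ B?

2

A ∖ B splits into 2 disjoint pieces (area 3.8571, area 16.0771).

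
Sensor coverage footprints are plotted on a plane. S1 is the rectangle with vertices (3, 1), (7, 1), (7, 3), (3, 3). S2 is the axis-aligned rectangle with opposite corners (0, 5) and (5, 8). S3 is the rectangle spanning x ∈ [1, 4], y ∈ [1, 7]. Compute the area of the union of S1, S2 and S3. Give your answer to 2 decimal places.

33.00

By inclusion–exclusion:
Individual areas: |S1| = 8, |S2| = 15, |S3| = 18.
|S1∩S2| = 0 (no overlap).
|S1∩S3|: x∈[3,4], y∈[1,3] → 1·2 = 2.
|S2∩S3|: x∈[1,4], y∈[5,7] → 3·2 = 6.
|S1∩S2∩S3| = 0.
|S1 ∪ S2 ∪ S3| = 41 − 8 + 0 = 33.00.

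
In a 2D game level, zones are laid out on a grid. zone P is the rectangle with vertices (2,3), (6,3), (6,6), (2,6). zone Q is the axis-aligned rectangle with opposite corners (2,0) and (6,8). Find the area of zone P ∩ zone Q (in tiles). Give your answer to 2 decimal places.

|zone P∩zone Q|: x∈[2,6], y∈[3,6] → 4·3 = 12.

12.00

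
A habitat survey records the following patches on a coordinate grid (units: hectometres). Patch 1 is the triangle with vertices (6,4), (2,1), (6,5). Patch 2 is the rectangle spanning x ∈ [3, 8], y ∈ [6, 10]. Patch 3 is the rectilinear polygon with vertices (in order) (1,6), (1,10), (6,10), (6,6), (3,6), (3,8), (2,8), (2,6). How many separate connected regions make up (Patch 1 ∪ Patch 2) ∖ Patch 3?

(Patch 1 ∪ Patch 2) ∖ Patch 3 splits into 2 disjoint pieces (area 2, area 8).

2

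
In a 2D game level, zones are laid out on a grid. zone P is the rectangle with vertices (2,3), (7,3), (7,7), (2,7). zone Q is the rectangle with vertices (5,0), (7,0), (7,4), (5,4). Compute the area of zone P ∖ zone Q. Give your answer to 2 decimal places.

|zone P∩zone Q|: x∈[5,7], y∈[3,4] → 2·1 = 2.
|zone P| = 20.
|zone P ∖ zone Q| = |zone P| − |zone P∩zone Q| = 20 − 2 = 18.00.

18.00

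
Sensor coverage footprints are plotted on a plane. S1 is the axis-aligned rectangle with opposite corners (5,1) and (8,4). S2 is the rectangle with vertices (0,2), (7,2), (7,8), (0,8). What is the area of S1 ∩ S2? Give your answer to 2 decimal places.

4.00

|S1∩S2|: x∈[5,7], y∈[2,4] → 2·2 = 4.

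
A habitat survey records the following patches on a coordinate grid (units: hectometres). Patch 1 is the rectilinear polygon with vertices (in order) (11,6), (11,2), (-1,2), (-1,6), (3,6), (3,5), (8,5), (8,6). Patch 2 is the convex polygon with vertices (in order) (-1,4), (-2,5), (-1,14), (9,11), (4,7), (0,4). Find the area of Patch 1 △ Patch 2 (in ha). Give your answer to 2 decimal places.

92.67

|Patch 1| = 43, |Patch 2| = 59, |Patch 1∩Patch 2| = 4.6667.
|Patch 1 △ Patch 2| = |Patch 1| + |Patch 2| − 2·|Patch 1∩Patch 2| = 43 + 59 − 9.3333 = 92.67.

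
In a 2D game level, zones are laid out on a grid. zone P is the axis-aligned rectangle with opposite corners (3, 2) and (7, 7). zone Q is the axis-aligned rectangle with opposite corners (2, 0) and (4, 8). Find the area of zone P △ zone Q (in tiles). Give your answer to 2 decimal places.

|zone P∩zone Q|: x∈[3,4], y∈[2,7] → 1·5 = 5.
|zone P △ zone Q| = |zone P| + |zone Q| − 2·|zone P∩zone Q| = 20 + 16 − 10 = 26.00.

26.00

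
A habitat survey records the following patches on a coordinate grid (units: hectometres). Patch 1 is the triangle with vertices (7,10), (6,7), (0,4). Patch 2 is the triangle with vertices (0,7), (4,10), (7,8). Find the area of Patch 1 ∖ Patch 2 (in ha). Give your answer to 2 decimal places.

6.17

|Patch 1| = 7.5, |Patch 1∩Patch 2| = 1.333.
|Patch 1 ∖ Patch 2| = |Patch 1| − |Patch 1∩Patch 2| = 7.5 − 1.333 = 6.17.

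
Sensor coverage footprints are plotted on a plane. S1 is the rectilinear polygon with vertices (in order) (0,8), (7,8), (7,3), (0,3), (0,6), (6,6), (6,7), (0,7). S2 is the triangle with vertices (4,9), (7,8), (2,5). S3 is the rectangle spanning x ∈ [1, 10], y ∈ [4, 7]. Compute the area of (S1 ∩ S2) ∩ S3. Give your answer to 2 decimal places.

0.58

|S1 ∩ S2| = 3.5.
|(S1 ∩ S2) ∩ S3| = 0.58.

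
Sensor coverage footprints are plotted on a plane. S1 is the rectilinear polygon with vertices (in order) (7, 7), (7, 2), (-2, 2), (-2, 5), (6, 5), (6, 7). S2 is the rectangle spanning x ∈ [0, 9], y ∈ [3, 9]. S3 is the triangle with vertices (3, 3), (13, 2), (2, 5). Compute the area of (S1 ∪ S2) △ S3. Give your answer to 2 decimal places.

62.26

|S1 ∪ S2| = 67.
|(S1 ∪ S2) ∩ S3| = 7.1182.
|(S1 ∪ S2) △ S3| = 67 + 9.5 − 14.2364 = 62.26.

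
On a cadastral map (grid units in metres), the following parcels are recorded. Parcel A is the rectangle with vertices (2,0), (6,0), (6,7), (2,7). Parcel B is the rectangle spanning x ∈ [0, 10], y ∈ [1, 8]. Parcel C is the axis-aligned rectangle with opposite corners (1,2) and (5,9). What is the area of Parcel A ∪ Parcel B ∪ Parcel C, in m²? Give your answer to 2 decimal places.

78.00

By inclusion–exclusion:
Individual areas: |Parcel A| = 28, |Parcel B| = 70, |Parcel C| = 28.
|Parcel A∩Parcel B|: x∈[2,6], y∈[1,7] → 4·6 = 24.
|Parcel A∩Parcel C|: x∈[2,5], y∈[2,7] → 3·5 = 15.
|Parcel B∩Parcel C|: x∈[1,5], y∈[2,8] → 4·6 = 24.
|Parcel A∩Parcel B∩Parcel C| = 15.
|Parcel A ∪ Parcel B ∪ Parcel C| = 126 − 63 + 15 = 78.00.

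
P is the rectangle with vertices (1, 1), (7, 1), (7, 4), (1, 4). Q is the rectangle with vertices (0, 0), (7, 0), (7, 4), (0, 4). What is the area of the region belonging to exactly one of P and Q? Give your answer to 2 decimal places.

|P∩Q|: x∈[1,7], y∈[1,4] → 6·3 = 18.
|P △ Q| = |P| + |Q| − 2·|P∩Q| = 18 + 28 − 36 = 10.00.

10.00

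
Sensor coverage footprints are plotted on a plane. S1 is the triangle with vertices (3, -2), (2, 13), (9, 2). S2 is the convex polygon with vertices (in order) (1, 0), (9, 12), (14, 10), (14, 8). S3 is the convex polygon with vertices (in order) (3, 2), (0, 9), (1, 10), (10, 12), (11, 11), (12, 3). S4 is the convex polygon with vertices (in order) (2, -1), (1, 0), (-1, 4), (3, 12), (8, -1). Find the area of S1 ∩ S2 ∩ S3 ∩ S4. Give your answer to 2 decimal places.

7.70

The intersection is the polygon with vertices (4.525,2.17), (3,2), (2.739,2.609), (5.195,6.293), (6.349,3.292).
By the shoelace formula its area is 7.70.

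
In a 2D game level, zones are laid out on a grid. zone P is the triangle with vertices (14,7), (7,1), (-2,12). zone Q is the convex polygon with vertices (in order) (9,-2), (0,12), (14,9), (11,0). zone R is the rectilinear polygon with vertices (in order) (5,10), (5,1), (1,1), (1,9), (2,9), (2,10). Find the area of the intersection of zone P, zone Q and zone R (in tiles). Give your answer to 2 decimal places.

10.28

The intersection is the polygon with vertices (1.929,9), (2,9), (2,10), (4.4,10), (5,9.812), (5,4.222).
By the shoelace formula its area is 10.28.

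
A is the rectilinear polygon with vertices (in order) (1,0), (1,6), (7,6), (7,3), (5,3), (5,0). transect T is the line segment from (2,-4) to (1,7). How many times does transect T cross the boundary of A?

2

The segment meets the boundary at (1.091,6), (1.636,0).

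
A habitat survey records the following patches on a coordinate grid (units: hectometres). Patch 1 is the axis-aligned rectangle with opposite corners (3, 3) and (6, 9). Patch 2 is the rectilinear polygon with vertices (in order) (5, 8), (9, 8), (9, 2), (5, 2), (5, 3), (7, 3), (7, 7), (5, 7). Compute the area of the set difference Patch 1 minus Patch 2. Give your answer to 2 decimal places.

17.00

|Patch 1| = 18, |Patch 1∩Patch 2| = 1.
|Patch 1 ∖ Patch 2| = |Patch 1| − |Patch 1∩Patch 2| = 18 − 1 = 17.00.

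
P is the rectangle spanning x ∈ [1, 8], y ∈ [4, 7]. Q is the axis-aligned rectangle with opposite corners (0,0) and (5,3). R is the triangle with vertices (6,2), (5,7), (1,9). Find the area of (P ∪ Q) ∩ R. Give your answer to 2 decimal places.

5.40

The region (P ∪ Q) ∩ R is the polygon with vertices (5,7), (5.6,4), (4.571,4), (2.429,7).
By the shoelace formula its area is 5.40.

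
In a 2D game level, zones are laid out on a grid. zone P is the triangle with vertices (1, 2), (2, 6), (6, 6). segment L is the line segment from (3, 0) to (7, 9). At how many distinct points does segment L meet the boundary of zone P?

The segment meets the boundary at (5.667,6), (5.483,5.586).

2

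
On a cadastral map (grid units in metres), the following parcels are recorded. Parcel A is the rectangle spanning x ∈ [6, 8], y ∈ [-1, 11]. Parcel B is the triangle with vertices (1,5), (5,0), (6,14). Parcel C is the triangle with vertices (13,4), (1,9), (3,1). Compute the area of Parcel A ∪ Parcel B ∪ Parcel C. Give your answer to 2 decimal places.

70.43

By inclusion–exclusion:
Individual areas: |Parcel A| = 24, |Parcel B| = 30.5, |Parcel C| = 43.
|Parcel A∩Parcel B| = 0.
|Parcel A∩Parcel C| = 8.6.
|Parcel B∩Parcel C| = 18.4738.
|Parcel A∩Parcel B∩Parcel C| = 0.
|Parcel A ∪ Parcel B ∪ Parcel C| = 97.5 − 27.0738 + 0 = 70.43.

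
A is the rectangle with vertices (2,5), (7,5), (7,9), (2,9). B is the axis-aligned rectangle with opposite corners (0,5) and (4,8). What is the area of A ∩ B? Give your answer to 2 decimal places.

|A∩B|: x∈[2,4], y∈[5,8] → 2·3 = 6.

6.00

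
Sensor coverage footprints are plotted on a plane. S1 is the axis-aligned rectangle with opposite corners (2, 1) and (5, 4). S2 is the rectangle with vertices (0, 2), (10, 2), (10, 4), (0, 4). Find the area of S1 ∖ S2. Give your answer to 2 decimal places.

|S1∩S2|: x∈[2,5], y∈[2,4] → 3·2 = 6.
|S1| = 9.
|S1 ∖ S2| = |S1| − |S1∩S2| = 9 − 6 = 3.00.

3.00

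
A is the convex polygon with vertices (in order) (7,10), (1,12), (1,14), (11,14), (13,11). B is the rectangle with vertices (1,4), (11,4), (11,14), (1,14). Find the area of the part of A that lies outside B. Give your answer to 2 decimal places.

3.33

|A| = 36, |A∩B| = 32.6667.
|A ∖ B| = |A| − |A∩B| = 36 − 32.6667 = 3.33.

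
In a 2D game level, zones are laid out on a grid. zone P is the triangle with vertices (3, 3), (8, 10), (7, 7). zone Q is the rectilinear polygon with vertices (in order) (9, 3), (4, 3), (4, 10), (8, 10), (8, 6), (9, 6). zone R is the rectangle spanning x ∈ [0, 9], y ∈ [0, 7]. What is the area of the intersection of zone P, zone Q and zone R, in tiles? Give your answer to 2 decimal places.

2.09

The intersection is the polygon with vertices (4,4), (4,4.4), (5.857,7), (7,7).
By the shoelace formula its area is 2.09.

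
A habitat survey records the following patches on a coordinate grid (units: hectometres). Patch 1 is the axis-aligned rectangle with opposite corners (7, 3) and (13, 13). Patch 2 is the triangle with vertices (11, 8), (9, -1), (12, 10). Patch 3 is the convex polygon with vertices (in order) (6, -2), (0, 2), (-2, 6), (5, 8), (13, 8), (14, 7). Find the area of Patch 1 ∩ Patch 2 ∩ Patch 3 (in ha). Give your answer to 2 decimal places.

The intersection is the polygon with vertices (11,8), (11.454,8), (10.091,3), (9.889,3).
By the shoelace formula its area is 1.64.

1.64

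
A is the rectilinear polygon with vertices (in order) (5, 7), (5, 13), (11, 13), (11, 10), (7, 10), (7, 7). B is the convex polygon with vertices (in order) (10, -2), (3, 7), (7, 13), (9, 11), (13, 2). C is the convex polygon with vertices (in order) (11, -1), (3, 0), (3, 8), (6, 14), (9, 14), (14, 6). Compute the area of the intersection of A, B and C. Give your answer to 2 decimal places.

The intersection is the polygon with vertices (7,13), (9,11), (9.444,10), (7,10), (7,7), (5,7), (5,10).
By the shoelace formula its area is 13.22.

13.22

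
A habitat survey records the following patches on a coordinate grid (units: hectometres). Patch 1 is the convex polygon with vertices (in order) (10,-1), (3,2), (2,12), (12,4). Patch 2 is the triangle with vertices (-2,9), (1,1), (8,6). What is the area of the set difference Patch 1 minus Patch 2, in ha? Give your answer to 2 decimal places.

52.27

|Patch 1| = 66.5, |Patch 1∩Patch 2| = 14.2293.
|Patch 1 ∖ Patch 2| = |Patch 1| − |Patch 1∩Patch 2| = 66.5 − 14.2293 = 52.27.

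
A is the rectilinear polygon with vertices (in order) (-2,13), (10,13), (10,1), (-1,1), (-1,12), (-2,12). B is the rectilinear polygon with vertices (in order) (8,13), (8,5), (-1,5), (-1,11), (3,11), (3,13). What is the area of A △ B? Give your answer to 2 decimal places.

|A| = 133, |B| = 64, |A∩B| = 64.
|A △ B| = |A| + |B| − 2·|A∩B| = 133 + 64 − 128 = 69.00.

69.00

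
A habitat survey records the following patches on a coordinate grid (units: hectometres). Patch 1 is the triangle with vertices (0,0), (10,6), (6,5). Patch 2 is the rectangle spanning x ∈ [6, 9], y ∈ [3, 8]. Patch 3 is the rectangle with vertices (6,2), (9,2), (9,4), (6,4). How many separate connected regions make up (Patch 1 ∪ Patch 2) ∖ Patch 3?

1

(Patch 1 ∪ Patch 2) ∖ Patch 3 is a single connected region.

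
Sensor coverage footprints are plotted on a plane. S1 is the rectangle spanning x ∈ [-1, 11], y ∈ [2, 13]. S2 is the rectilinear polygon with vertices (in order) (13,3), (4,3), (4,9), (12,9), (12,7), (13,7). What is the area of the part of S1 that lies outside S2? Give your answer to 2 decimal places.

|S1| = 132, |S1∩S2| = 42.
|S1 ∖ S2| = |S1| − |S1∩S2| = 132 − 42 = 90.00.

90.00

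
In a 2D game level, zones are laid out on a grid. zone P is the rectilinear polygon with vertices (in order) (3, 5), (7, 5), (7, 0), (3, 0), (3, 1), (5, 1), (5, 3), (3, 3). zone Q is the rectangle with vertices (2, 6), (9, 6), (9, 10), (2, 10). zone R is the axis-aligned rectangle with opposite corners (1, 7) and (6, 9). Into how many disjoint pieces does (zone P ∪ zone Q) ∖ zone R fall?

(zone P ∪ zone Q) ∖ zone R splits into 2 disjoint pieces (area 16, area 20).

2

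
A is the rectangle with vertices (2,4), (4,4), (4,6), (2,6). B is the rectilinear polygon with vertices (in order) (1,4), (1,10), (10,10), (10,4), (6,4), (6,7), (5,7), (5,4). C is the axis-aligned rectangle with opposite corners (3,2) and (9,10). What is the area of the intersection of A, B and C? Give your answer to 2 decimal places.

2.00

The intersection is the polygon with vertices (4,6), (4,4), (3,4), (3,6).
By the shoelace formula its area is 2.00.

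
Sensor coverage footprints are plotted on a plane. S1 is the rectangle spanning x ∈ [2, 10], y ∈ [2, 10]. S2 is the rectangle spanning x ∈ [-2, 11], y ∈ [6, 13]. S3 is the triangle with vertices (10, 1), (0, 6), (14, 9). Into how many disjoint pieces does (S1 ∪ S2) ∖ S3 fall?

(S1 ∪ S2) ∖ S3 splits into 2 disjoint pieces (area 9, area 78.0357).

2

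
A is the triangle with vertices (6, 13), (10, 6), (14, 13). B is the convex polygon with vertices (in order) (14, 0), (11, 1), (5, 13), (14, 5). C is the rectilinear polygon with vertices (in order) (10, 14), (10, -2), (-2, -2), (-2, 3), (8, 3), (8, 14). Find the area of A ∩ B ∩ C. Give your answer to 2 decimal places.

The intersection is the polygon with vertices (8,9.5), (8,10.333), (10,8.556), (10,6).
By the shoelace formula its area is 3.39.

3.39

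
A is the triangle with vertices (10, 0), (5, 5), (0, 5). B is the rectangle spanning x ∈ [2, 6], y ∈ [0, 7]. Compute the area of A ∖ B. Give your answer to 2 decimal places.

|A| = 12.5, |A∩B| = 7.5.
|A ∖ B| = |A| − |A∩B| = 12.5 − 7.5 = 5.00.

5.00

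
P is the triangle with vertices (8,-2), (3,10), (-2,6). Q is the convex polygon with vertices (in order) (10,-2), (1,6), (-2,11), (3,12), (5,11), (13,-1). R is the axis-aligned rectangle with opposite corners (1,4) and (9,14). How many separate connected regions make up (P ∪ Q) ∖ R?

1

(P ∪ Q) ∖ R is a single connected region.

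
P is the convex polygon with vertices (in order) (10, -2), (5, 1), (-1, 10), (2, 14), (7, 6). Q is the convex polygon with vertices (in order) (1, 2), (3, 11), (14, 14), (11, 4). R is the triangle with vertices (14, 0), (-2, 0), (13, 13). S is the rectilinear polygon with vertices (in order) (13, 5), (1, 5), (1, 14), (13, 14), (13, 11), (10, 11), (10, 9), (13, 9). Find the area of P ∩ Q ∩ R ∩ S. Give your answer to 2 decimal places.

The intersection is the polygon with vertices (7.375,5), (3.769,5), (6.27,7.168), (7,6).
By the shoelace formula its area is 4.05.

4.05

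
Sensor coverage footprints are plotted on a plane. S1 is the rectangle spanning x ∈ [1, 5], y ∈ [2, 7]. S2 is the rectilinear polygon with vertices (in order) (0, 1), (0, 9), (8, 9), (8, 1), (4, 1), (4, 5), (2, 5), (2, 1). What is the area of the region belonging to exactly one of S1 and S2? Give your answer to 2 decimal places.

|S1| = 20, |S2| = 56, |S1∩S2| = 14.
|S1 △ S2| = |S1| + |S2| − 2·|S1∩S2| = 20 + 56 − 28 = 48.00.

48.00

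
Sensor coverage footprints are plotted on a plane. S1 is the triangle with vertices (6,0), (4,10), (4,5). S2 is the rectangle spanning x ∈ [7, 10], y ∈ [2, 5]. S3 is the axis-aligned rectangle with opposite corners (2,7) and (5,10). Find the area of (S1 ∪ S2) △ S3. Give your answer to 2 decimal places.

|S1 ∪ S2| = 14.
|(S1 ∪ S2) ∩ S3| = 0.9.
|(S1 ∪ S2) △ S3| = 14 + 9 − 1.8 = 21.20.

21.20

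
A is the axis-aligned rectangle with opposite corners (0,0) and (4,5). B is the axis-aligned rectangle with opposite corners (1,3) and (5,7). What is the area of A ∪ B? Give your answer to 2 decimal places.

By inclusion–exclusion:
Individual areas: |A| = 20, |B| = 16.
|A∩B|: x∈[1,4], y∈[3,5] → 3·2 = 6.
|A ∪ B| = 36 − 6 = 30.00.

30.00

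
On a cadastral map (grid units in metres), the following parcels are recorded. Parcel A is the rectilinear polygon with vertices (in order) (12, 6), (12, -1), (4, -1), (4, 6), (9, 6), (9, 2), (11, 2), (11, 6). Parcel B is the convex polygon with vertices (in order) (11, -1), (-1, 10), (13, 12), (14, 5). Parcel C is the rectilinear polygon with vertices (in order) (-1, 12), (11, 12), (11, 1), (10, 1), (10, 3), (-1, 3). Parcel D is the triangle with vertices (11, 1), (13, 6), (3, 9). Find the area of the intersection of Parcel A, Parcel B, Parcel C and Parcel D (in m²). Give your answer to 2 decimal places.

5.00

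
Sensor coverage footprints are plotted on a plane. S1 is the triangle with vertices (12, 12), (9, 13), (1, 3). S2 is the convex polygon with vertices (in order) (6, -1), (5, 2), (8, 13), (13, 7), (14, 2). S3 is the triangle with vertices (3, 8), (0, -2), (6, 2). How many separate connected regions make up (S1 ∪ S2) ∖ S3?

(S1 ∪ S2) ∖ S3 splits into 2 disjoint pieces (area 81.5855, area 0.1145).

2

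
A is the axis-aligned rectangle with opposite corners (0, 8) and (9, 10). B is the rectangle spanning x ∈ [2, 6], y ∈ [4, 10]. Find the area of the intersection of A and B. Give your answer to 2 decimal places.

8.00

|A∩B|: x∈[2,6], y∈[8,10] → 4·2 = 8.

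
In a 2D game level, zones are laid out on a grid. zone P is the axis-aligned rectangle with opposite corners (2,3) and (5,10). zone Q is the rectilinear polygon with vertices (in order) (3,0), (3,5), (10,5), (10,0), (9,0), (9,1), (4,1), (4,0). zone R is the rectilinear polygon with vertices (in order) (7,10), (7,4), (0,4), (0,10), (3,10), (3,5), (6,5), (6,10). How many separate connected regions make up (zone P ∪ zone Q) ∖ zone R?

(zone P ∪ zone Q) ∖ zone R splits into 2 disjoint pieces (area 27, area 10).

2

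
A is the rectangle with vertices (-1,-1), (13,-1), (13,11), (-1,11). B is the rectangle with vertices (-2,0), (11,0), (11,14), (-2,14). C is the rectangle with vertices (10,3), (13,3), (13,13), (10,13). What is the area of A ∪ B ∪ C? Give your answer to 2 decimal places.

222.00

By inclusion–exclusion:
Individual areas: |A| = 168, |B| = 182, |C| = 30.
|A∩B|: x∈[-1,11], y∈[0,11] → 12·11 = 132.
|A∩C|: x∈[10,13], y∈[3,11] → 3·8 = 24.
|B∩C|: x∈[10,11], y∈[3,13] → 1·10 = 10.
|A∩B∩C| = 8.
|A ∪ B ∪ C| = 380 − 166 + 8 = 222.00.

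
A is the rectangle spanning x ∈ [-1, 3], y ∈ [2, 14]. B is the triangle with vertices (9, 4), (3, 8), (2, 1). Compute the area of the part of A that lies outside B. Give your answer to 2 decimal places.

45.43

|A| = 48, |A∩B| = 2.5714.
|A ∖ B| = |A| − |A∩B| = 48 − 2.5714 = 45.43.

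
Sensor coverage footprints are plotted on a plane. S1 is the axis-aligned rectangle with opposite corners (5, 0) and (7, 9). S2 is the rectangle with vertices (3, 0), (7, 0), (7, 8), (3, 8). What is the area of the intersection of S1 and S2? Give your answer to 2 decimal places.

16.00

|S1∩S2|: x∈[5,7], y∈[0,8] → 2·8 = 16.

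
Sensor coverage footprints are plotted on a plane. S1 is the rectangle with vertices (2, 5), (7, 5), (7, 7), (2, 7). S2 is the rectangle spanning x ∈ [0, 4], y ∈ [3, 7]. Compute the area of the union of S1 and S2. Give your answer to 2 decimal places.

By inclusion–exclusion:
Individual areas: |S1| = 10, |S2| = 16.
|S1∩S2|: x∈[2,4], y∈[5,7] → 2·2 = 4.
|S1 ∪ S2| = 26 − 4 = 22.00.

22.00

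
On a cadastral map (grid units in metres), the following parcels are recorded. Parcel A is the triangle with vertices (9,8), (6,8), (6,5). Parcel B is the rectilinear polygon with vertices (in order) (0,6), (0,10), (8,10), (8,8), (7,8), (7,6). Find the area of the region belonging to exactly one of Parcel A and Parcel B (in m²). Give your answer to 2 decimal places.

30.50

|Parcel A| = 4.5, |Parcel B| = 30, |Parcel A∩Parcel B| = 2.
|Parcel A △ Parcel B| = |Parcel A| + |Parcel B| − 2·|Parcel A∩Parcel B| = 4.5 + 30 − 4 = 30.50.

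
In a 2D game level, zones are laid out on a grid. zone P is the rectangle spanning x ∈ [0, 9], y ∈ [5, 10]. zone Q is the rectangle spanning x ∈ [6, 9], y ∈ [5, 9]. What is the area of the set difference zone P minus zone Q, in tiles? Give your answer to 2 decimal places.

|zone P∩zone Q|: x∈[6,9], y∈[5,9] → 3·4 = 12.
|zone P| = 45.
|zone P ∖ zone Q| = |zone P| − |zone P∩zone Q| = 45 − 12 = 33.00.

33.00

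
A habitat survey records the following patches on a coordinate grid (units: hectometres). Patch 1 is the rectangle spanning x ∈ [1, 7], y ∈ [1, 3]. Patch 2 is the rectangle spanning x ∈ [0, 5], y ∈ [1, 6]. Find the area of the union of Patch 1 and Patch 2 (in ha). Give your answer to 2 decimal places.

29.00

By inclusion–exclusion:
Individual areas: |Patch 1| = 12, |Patch 2| = 25.
|Patch 1∩Patch 2|: x∈[1,5], y∈[1,3] → 4·2 = 8.
|Patch 1 ∪ Patch 2| = 37 − 8 = 29.00.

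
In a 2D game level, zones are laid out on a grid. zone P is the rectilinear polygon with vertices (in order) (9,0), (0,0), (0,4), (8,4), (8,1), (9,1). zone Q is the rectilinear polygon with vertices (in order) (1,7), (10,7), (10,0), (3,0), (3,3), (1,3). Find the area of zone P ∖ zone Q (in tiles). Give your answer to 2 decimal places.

|zone P| = 33, |zone P∩zone Q| = 23.
|zone P ∖ zone Q| = |zone P| − |zone P∩zone Q| = 33 − 23 = 10.00.

10.00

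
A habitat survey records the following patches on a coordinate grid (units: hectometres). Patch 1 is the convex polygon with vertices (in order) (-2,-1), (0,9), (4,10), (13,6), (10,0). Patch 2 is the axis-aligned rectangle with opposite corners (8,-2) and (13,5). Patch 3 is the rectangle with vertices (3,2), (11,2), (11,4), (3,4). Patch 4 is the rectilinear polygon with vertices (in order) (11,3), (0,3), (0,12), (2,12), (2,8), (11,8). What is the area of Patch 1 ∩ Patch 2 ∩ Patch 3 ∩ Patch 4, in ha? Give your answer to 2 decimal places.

The intersection is the polygon with vertices (11,4), (11,3), (8,3), (8,4).
By the shoelace formula its area is 3.00.

3.00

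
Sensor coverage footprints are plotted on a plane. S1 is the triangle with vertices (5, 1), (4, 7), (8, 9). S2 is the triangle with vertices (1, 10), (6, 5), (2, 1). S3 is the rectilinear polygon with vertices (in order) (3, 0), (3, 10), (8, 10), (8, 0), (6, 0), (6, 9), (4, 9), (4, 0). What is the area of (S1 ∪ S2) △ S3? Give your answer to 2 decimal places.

43.48

|S1 ∪ S2| = 30.1429.
|(S1 ∪ S2) ∩ S3| = 9.3333.
|(S1 ∪ S2) △ S3| = 30.1429 + 32 − 18.6667 = 43.48.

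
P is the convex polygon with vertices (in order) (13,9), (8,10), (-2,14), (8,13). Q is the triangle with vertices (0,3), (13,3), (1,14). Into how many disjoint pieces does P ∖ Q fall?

P ∖ Q splits into 2 disjoint pieces (area 19.8116, area 1.2909).

2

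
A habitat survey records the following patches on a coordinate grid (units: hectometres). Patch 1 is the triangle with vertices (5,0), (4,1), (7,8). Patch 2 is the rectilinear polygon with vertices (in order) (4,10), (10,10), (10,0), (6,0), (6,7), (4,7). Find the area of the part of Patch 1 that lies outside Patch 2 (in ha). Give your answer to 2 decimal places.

4.17

|Patch 1| = 5, |Patch 1∩Patch 2| = 0.8333.
|Patch 1 ∖ Patch 2| = |Patch 1| − |Patch 1∩Patch 2| = 5 − 0.8333 = 4.17.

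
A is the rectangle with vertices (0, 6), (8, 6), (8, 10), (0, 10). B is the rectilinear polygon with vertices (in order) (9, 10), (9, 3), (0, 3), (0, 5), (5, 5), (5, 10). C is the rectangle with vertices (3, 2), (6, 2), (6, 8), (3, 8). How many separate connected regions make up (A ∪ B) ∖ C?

(A ∪ B) ∖ C splits into 2 disjoint pieces (area 39, area 6).

2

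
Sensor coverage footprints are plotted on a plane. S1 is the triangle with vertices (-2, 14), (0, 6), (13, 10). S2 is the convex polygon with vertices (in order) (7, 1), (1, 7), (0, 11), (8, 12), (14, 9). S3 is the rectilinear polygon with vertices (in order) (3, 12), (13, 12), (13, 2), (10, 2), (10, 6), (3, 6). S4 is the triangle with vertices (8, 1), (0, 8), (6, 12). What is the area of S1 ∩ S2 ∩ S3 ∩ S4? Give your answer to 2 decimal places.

12.27

The intersection is the polygon with vertices (3,6.923), (3,10), (5.538,11.692), (6.044,11.756), (6.715,8.066).
By the shoelace formula its area is 12.27.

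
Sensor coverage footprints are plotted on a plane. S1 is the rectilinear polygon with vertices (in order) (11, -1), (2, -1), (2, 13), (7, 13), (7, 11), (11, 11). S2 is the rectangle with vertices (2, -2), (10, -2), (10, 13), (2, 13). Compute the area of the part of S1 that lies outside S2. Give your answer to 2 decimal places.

|S1| = 118, |S1∩S2| = 106.
|S1 ∖ S2| = |S1| − |S1∩S2| = 118 − 106 = 12.00.

12.00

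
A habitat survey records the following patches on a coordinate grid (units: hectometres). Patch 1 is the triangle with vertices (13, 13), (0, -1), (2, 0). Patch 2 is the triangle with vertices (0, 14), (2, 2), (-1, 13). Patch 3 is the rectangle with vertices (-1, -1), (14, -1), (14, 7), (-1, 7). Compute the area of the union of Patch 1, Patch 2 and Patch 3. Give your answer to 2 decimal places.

127.16

By inclusion–exclusion:
Individual areas: |Patch 1| = 7.5, |Patch 2| = 7, |Patch 3| = 120.
|Patch 1∩Patch 2| = 0.
|Patch 1∩Patch 3| = 6.0165.
|Patch 2∩Patch 3| = 1.3258.
|Patch 1∩Patch 2∩Patch 3| = 0.
|Patch 1 ∪ Patch 2 ∪ Patch 3| = 134.5 − 7.3422 + 0 = 127.16.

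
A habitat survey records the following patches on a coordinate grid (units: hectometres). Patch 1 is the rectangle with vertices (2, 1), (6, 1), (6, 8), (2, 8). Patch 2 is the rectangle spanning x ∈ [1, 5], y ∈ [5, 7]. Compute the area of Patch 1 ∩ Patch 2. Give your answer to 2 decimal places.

|Patch 1∩Patch 2|: x∈[2,5], y∈[5,7] → 3·2 = 6.

6.00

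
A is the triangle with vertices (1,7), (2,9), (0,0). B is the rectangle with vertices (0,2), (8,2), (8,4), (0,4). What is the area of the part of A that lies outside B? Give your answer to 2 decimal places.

|A| = 2.5, |A∩B| = 0.4762.
|A ∖ B| = |A| − |A∩B| = 2.5 − 0.4762 = 2.02.

2.02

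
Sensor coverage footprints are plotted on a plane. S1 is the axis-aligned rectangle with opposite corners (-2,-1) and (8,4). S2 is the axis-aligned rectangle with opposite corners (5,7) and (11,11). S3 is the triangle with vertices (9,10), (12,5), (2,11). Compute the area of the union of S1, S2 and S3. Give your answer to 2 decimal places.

78.19

By inclusion–exclusion:
Individual areas: |S1| = 50, |S2| = 24, |S3| = 16.
|S1∩S2| = 0 (no overlap).
|S1∩S3| = 0.
|S2∩S3| = 11.8095.
|S1∩S2∩S3| = 0.
|S1 ∪ S2 ∪ S3| = 90 − 11.8095 + 0 = 78.19.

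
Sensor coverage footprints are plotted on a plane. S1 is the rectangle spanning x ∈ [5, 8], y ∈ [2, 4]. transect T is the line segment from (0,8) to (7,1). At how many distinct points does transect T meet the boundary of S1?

2

The segment meets the boundary at (6,2), (5,3).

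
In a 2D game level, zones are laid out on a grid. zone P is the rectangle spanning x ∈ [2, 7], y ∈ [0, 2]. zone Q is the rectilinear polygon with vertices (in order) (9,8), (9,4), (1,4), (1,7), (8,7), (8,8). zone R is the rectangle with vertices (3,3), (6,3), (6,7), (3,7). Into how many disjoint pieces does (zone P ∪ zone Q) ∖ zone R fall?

3

(zone P ∪ zone Q) ∖ zone R splits into 3 disjoint pieces (area 10, area 10, area 6).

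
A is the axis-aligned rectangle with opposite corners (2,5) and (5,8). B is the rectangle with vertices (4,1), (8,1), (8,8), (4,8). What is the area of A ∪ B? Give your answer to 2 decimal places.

34.00

By inclusion–exclusion:
Individual areas: |A| = 9, |B| = 28.
|A∩B|: x∈[4,5], y∈[5,8] → 1·3 = 3.
|A ∪ B| = 37 − 3 = 34.00.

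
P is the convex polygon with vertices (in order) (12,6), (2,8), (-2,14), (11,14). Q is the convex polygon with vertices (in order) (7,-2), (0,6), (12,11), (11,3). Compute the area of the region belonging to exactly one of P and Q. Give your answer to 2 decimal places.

|P| = 78, |Q| = 79, |P∩Q| = 18.042.
|P △ Q| = |P| + |Q| − 2·|P∩Q| = 78 + 79 − 36.084 = 120.92.

120.92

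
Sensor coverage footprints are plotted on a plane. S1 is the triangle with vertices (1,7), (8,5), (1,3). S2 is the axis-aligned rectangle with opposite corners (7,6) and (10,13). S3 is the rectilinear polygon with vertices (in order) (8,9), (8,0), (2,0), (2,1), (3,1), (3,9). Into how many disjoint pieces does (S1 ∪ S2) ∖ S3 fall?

(S1 ∪ S2) ∖ S3 splits into 2 disjoint pieces (area 6.8571, area 18).

2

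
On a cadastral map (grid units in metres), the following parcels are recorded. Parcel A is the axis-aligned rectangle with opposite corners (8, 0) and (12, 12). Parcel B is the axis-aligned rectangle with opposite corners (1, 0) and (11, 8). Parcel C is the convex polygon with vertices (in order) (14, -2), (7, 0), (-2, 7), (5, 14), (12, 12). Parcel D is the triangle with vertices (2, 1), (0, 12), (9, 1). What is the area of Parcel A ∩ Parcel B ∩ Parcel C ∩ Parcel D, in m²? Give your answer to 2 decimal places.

0.61

The intersection is the polygon with vertices (8,2.222), (9,1), (8,1).
By the shoelace formula its area is 0.61.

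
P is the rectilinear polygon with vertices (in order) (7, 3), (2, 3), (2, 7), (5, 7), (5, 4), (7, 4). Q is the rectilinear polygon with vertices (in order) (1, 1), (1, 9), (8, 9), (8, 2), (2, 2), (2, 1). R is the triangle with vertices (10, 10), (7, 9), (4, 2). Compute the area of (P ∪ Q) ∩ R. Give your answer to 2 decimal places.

The region (P ∪ Q) ∩ R is the polygon with vertices (8,9), (8,7.333), (4,2), (7,9).
By the shoelace formula its area is 6.83.

6.83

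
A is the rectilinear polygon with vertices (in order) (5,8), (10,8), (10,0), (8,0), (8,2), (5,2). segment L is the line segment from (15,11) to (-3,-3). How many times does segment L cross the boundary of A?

2

The segment meets the boundary at (5,3.222), (10,7.111).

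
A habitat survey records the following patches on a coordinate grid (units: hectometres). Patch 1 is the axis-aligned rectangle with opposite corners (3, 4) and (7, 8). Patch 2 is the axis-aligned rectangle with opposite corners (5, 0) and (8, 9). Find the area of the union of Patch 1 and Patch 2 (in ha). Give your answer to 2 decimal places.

By inclusion–exclusion:
Individual areas: |Patch 1| = 16, |Patch 2| = 27.
|Patch 1∩Patch 2|: x∈[5,7], y∈[4,8] → 2·4 = 8.
|Patch 1 ∪ Patch 2| = 43 − 8 = 35.00.

35.00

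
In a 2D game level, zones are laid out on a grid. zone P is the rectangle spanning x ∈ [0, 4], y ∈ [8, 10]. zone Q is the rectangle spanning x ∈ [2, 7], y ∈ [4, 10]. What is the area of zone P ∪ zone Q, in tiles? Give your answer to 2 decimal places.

34.00

By inclusion–exclusion:
Individual areas: |zone P| = 8, |zone Q| = 30.
|zone P∩zone Q|: x∈[2,4], y∈[8,10] → 2·2 = 4.
|zone P ∪ zone Q| = 38 − 4 = 34.00.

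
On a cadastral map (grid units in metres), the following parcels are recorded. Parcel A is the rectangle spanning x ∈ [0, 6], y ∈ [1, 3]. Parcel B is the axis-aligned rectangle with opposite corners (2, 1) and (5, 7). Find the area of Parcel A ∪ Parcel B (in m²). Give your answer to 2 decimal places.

By inclusion–exclusion:
Individual areas: |Parcel A| = 12, |Parcel B| = 18.
|Parcel A∩Parcel B|: x∈[2,5], y∈[1,3] → 3·2 = 6.
|Parcel A ∪ Parcel B| = 30 − 6 = 24.00.

24.00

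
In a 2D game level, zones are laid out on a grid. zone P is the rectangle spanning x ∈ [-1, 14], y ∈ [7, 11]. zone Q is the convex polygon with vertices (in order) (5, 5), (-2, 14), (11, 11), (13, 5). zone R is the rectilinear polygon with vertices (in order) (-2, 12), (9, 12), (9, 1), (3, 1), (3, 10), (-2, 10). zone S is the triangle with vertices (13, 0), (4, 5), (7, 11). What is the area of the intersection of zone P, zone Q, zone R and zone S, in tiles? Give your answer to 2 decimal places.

The intersection is the polygon with vertices (9,7), (5,7), (7,11), (9,7.333).
By the shoelace formula its area is 8.33.

8.33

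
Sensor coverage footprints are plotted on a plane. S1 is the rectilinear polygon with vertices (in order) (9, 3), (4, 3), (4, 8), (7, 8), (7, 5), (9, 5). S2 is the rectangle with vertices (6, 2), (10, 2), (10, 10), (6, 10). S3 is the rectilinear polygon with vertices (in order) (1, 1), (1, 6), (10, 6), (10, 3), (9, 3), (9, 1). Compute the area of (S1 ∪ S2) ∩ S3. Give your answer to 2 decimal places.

21.00

The region (S1 ∪ S2) ∩ S3 is the polygon with vertices (4,6), (10,6), (10,3), (9,3), (9,2), (6,2), (6,3), (4,3).
By the shoelace formula its area is 21.00.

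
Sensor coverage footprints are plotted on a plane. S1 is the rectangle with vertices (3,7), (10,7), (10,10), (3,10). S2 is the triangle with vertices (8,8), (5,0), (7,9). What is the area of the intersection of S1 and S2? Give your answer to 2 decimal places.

1.76

The intersection is the polygon with vertices (6.556,7), (7,9), (8,8), (7.625,7).
By the shoelace formula its area is 1.76.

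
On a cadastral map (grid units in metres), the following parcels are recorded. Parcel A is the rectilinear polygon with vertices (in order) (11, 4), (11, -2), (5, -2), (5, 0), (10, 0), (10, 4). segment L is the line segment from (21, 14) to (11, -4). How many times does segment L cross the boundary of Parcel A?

The segment lies entirely outside Parcel A and never meets its boundary.

0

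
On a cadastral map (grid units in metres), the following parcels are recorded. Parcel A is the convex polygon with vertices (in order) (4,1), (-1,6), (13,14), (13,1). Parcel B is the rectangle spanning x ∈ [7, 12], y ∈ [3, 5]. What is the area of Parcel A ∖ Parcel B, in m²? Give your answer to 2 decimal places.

|Parcel A| = 113.5, |Parcel A∩Parcel B| = 10.
|Parcel A ∖ Parcel B| = |Parcel A| − |Parcel A∩Parcel B| = 113.5 − 10 = 103.50.

103.50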